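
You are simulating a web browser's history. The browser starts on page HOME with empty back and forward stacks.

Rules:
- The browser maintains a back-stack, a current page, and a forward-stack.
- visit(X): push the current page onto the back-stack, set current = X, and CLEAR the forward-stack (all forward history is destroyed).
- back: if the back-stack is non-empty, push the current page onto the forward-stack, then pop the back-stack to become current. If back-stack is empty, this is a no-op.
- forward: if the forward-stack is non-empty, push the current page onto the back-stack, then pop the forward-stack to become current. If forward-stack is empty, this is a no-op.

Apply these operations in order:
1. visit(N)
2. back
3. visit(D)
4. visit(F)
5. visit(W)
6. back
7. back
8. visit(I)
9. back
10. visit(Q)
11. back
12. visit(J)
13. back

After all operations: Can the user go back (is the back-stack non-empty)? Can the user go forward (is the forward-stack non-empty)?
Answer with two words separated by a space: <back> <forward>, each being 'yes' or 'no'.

Answer: yes yes

Derivation:
After 1 (visit(N)): cur=N back=1 fwd=0
After 2 (back): cur=HOME back=0 fwd=1
After 3 (visit(D)): cur=D back=1 fwd=0
After 4 (visit(F)): cur=F back=2 fwd=0
After 5 (visit(W)): cur=W back=3 fwd=0
After 6 (back): cur=F back=2 fwd=1
After 7 (back): cur=D back=1 fwd=2
After 8 (visit(I)): cur=I back=2 fwd=0
After 9 (back): cur=D back=1 fwd=1
After 10 (visit(Q)): cur=Q back=2 fwd=0
After 11 (back): cur=D back=1 fwd=1
After 12 (visit(J)): cur=J back=2 fwd=0
After 13 (back): cur=D back=1 fwd=1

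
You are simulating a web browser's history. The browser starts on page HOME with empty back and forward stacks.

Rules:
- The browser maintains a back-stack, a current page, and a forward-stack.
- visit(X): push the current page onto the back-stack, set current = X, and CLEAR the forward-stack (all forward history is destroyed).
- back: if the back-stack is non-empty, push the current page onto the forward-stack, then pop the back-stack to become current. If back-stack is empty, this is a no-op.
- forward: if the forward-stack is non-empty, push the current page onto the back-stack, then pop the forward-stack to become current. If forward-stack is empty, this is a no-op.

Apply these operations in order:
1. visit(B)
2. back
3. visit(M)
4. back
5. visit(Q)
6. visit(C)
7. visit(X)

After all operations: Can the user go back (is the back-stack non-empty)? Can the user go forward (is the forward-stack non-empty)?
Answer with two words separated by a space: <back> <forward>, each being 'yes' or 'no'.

After 1 (visit(B)): cur=B back=1 fwd=0
After 2 (back): cur=HOME back=0 fwd=1
After 3 (visit(M)): cur=M back=1 fwd=0
After 4 (back): cur=HOME back=0 fwd=1
After 5 (visit(Q)): cur=Q back=1 fwd=0
After 6 (visit(C)): cur=C back=2 fwd=0
After 7 (visit(X)): cur=X back=3 fwd=0

Answer: yes no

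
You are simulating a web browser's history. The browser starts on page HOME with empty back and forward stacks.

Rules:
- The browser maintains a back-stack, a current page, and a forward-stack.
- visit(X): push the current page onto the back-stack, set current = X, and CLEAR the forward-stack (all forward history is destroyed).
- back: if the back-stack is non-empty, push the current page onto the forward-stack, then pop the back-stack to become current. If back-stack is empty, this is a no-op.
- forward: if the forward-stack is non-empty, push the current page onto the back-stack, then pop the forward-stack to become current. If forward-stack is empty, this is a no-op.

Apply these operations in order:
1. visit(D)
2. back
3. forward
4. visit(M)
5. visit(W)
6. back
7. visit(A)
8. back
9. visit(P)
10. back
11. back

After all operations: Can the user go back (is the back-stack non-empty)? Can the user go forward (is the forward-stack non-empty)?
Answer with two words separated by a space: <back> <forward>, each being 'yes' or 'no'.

Answer: yes yes

Derivation:
After 1 (visit(D)): cur=D back=1 fwd=0
After 2 (back): cur=HOME back=0 fwd=1
After 3 (forward): cur=D back=1 fwd=0
After 4 (visit(M)): cur=M back=2 fwd=0
After 5 (visit(W)): cur=W back=3 fwd=0
After 6 (back): cur=M back=2 fwd=1
After 7 (visit(A)): cur=A back=3 fwd=0
After 8 (back): cur=M back=2 fwd=1
After 9 (visit(P)): cur=P back=3 fwd=0
After 10 (back): cur=M back=2 fwd=1
After 11 (back): cur=D back=1 fwd=2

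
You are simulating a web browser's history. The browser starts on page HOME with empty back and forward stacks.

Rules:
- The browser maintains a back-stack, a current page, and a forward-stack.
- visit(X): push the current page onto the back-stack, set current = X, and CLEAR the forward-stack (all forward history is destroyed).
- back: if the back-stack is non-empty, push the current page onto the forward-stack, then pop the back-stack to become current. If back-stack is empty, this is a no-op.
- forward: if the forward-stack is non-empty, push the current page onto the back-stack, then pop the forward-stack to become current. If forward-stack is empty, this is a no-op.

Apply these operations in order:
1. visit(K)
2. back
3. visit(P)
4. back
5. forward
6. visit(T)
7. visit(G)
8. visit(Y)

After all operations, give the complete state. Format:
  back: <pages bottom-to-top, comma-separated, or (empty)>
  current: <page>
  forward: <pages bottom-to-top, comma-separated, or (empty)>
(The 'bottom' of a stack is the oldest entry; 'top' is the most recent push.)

After 1 (visit(K)): cur=K back=1 fwd=0
After 2 (back): cur=HOME back=0 fwd=1
After 3 (visit(P)): cur=P back=1 fwd=0
After 4 (back): cur=HOME back=0 fwd=1
After 5 (forward): cur=P back=1 fwd=0
After 6 (visit(T)): cur=T back=2 fwd=0
After 7 (visit(G)): cur=G back=3 fwd=0
After 8 (visit(Y)): cur=Y back=4 fwd=0

Answer: back: HOME,P,T,G
current: Y
forward: (empty)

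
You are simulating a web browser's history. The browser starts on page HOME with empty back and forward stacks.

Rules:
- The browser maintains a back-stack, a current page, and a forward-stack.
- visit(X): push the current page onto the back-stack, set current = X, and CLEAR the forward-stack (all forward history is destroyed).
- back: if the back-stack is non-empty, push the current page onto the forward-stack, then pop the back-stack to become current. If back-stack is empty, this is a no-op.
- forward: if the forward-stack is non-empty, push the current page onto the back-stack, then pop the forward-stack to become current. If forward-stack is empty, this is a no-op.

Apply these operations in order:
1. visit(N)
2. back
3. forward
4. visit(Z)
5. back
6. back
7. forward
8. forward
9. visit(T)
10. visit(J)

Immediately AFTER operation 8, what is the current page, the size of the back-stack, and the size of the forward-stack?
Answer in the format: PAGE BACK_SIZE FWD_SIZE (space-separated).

After 1 (visit(N)): cur=N back=1 fwd=0
After 2 (back): cur=HOME back=0 fwd=1
After 3 (forward): cur=N back=1 fwd=0
After 4 (visit(Z)): cur=Z back=2 fwd=0
After 5 (back): cur=N back=1 fwd=1
After 6 (back): cur=HOME back=0 fwd=2
After 7 (forward): cur=N back=1 fwd=1
After 8 (forward): cur=Z back=2 fwd=0

Z 2 0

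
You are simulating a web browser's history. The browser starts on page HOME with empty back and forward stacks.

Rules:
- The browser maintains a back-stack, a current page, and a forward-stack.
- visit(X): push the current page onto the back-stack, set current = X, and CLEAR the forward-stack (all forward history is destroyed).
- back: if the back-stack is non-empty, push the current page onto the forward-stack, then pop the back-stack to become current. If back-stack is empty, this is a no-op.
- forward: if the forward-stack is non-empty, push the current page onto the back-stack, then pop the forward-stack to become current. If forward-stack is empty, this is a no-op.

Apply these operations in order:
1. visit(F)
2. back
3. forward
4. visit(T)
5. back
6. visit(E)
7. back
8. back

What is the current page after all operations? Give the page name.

After 1 (visit(F)): cur=F back=1 fwd=0
After 2 (back): cur=HOME back=0 fwd=1
After 3 (forward): cur=F back=1 fwd=0
After 4 (visit(T)): cur=T back=2 fwd=0
After 5 (back): cur=F back=1 fwd=1
After 6 (visit(E)): cur=E back=2 fwd=0
After 7 (back): cur=F back=1 fwd=1
After 8 (back): cur=HOME back=0 fwd=2

Answer: HOME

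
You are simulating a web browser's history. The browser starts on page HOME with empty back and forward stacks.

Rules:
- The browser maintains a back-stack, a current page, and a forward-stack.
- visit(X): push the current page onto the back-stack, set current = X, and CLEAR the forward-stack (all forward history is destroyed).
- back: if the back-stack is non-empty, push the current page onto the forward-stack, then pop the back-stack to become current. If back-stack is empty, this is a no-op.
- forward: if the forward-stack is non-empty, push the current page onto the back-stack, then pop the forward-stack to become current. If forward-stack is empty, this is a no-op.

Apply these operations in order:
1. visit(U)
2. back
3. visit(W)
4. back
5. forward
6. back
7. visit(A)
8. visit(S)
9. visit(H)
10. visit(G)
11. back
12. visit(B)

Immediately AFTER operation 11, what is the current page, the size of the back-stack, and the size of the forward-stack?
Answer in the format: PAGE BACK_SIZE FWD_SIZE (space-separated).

After 1 (visit(U)): cur=U back=1 fwd=0
After 2 (back): cur=HOME back=0 fwd=1
After 3 (visit(W)): cur=W back=1 fwd=0
After 4 (back): cur=HOME back=0 fwd=1
After 5 (forward): cur=W back=1 fwd=0
After 6 (back): cur=HOME back=0 fwd=1
After 7 (visit(A)): cur=A back=1 fwd=0
After 8 (visit(S)): cur=S back=2 fwd=0
After 9 (visit(H)): cur=H back=3 fwd=0
After 10 (visit(G)): cur=G back=4 fwd=0
After 11 (back): cur=H back=3 fwd=1

H 3 1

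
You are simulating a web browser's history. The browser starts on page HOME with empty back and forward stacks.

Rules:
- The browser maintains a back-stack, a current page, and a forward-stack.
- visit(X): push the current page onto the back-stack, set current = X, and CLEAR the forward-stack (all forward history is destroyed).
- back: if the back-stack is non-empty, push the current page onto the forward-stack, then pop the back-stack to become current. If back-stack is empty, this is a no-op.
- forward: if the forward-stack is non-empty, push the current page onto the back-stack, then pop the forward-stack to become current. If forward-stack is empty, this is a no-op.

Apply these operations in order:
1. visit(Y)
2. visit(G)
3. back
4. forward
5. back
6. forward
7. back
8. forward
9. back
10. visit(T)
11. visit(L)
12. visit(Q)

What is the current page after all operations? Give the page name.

Answer: Q

Derivation:
After 1 (visit(Y)): cur=Y back=1 fwd=0
After 2 (visit(G)): cur=G back=2 fwd=0
After 3 (back): cur=Y back=1 fwd=1
After 4 (forward): cur=G back=2 fwd=0
After 5 (back): cur=Y back=1 fwd=1
After 6 (forward): cur=G back=2 fwd=0
After 7 (back): cur=Y back=1 fwd=1
After 8 (forward): cur=G back=2 fwd=0
After 9 (back): cur=Y back=1 fwd=1
After 10 (visit(T)): cur=T back=2 fwd=0
After 11 (visit(L)): cur=L back=3 fwd=0
After 12 (visit(Q)): cur=Q back=4 fwd=0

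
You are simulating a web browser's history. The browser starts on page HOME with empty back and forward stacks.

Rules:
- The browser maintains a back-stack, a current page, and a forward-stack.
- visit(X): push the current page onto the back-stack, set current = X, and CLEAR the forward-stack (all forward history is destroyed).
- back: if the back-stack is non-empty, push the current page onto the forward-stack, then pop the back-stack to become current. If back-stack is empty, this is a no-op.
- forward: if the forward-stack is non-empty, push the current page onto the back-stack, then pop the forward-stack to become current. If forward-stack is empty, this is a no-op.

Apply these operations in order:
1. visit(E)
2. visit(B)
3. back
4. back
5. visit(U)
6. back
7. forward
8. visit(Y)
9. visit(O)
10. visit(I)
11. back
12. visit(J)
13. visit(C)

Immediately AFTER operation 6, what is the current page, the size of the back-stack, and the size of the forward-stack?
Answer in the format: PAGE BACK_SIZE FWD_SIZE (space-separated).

After 1 (visit(E)): cur=E back=1 fwd=0
After 2 (visit(B)): cur=B back=2 fwd=0
After 3 (back): cur=E back=1 fwd=1
After 4 (back): cur=HOME back=0 fwd=2
After 5 (visit(U)): cur=U back=1 fwd=0
After 6 (back): cur=HOME back=0 fwd=1

HOME 0 1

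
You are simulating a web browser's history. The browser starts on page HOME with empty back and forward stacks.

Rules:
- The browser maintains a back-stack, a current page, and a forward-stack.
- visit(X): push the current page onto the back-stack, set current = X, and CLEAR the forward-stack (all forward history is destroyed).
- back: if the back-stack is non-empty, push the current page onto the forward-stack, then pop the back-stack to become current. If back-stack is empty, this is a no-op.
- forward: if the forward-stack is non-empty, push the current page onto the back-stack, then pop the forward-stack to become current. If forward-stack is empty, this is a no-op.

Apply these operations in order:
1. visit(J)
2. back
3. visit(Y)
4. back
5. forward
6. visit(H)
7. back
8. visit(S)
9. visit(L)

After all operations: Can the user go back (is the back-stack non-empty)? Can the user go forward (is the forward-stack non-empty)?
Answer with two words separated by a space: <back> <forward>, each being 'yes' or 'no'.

After 1 (visit(J)): cur=J back=1 fwd=0
After 2 (back): cur=HOME back=0 fwd=1
After 3 (visit(Y)): cur=Y back=1 fwd=0
After 4 (back): cur=HOME back=0 fwd=1
After 5 (forward): cur=Y back=1 fwd=0
After 6 (visit(H)): cur=H back=2 fwd=0
After 7 (back): cur=Y back=1 fwd=1
After 8 (visit(S)): cur=S back=2 fwd=0
After 9 (visit(L)): cur=L back=3 fwd=0

Answer: yes no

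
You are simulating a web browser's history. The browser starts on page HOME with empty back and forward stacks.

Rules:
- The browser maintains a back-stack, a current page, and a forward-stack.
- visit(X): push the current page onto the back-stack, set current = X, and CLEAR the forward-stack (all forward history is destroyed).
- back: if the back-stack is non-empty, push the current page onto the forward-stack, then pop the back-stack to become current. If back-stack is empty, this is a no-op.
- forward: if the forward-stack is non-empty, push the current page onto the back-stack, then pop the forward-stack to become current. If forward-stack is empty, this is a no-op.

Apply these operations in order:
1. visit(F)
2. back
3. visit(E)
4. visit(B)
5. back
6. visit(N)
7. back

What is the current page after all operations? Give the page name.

Answer: E

Derivation:
After 1 (visit(F)): cur=F back=1 fwd=0
After 2 (back): cur=HOME back=0 fwd=1
After 3 (visit(E)): cur=E back=1 fwd=0
After 4 (visit(B)): cur=B back=2 fwd=0
After 5 (back): cur=E back=1 fwd=1
After 6 (visit(N)): cur=N back=2 fwd=0
After 7 (back): cur=E back=1 fwd=1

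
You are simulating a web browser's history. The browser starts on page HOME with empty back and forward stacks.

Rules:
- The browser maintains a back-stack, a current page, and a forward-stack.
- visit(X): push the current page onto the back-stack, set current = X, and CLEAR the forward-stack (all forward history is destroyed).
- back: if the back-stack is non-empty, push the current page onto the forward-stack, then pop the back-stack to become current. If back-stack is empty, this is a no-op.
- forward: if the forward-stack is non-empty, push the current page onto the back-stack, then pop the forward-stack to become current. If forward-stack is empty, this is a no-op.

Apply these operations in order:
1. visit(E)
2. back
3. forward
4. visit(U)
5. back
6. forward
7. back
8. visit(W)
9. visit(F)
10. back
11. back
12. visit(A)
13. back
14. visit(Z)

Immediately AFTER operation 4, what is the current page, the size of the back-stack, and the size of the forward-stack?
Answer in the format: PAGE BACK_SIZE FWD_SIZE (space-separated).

After 1 (visit(E)): cur=E back=1 fwd=0
After 2 (back): cur=HOME back=0 fwd=1
After 3 (forward): cur=E back=1 fwd=0
After 4 (visit(U)): cur=U back=2 fwd=0

U 2 0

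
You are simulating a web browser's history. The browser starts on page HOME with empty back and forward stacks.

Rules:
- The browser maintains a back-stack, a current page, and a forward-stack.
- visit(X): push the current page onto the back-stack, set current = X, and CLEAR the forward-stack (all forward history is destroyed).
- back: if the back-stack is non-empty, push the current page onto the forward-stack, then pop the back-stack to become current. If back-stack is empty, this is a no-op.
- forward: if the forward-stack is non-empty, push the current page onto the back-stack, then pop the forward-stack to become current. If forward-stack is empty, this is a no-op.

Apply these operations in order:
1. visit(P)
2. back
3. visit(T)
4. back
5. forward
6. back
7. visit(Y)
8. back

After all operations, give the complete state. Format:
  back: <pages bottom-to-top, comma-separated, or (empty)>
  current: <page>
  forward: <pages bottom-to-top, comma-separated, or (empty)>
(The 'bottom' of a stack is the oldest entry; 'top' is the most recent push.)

Answer: back: (empty)
current: HOME
forward: Y

Derivation:
After 1 (visit(P)): cur=P back=1 fwd=0
After 2 (back): cur=HOME back=0 fwd=1
After 3 (visit(T)): cur=T back=1 fwd=0
After 4 (back): cur=HOME back=0 fwd=1
After 5 (forward): cur=T back=1 fwd=0
After 6 (back): cur=HOME back=0 fwd=1
After 7 (visit(Y)): cur=Y back=1 fwd=0
After 8 (back): cur=HOME back=0 fwd=1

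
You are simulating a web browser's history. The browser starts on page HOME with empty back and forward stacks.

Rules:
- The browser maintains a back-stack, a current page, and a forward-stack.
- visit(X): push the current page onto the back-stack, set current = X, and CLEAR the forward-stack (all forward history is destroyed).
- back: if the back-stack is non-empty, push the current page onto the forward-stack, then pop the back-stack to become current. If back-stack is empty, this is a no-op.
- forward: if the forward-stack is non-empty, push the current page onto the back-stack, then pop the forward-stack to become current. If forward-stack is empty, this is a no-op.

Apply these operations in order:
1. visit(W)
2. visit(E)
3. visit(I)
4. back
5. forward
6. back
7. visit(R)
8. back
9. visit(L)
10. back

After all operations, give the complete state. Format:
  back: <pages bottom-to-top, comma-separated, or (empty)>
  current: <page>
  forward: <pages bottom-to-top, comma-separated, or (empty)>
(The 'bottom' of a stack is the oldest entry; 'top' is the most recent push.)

Answer: back: HOME,W
current: E
forward: L

Derivation:
After 1 (visit(W)): cur=W back=1 fwd=0
After 2 (visit(E)): cur=E back=2 fwd=0
After 3 (visit(I)): cur=I back=3 fwd=0
After 4 (back): cur=E back=2 fwd=1
After 5 (forward): cur=I back=3 fwd=0
After 6 (back): cur=E back=2 fwd=1
After 7 (visit(R)): cur=R back=3 fwd=0
After 8 (back): cur=E back=2 fwd=1
After 9 (visit(L)): cur=L back=3 fwd=0
After 10 (back): cur=E back=2 fwd=1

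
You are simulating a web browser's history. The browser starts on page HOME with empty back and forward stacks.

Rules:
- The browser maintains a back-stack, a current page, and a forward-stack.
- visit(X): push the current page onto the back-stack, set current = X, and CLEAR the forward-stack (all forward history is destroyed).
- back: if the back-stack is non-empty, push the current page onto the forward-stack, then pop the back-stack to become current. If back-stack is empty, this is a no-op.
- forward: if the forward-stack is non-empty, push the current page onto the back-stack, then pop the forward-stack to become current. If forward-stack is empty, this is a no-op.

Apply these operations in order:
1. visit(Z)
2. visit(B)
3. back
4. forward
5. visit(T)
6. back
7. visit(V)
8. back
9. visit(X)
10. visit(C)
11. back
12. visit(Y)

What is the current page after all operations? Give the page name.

After 1 (visit(Z)): cur=Z back=1 fwd=0
After 2 (visit(B)): cur=B back=2 fwd=0
After 3 (back): cur=Z back=1 fwd=1
After 4 (forward): cur=B back=2 fwd=0
After 5 (visit(T)): cur=T back=3 fwd=0
After 6 (back): cur=B back=2 fwd=1
After 7 (visit(V)): cur=V back=3 fwd=0
After 8 (back): cur=B back=2 fwd=1
After 9 (visit(X)): cur=X back=3 fwd=0
After 10 (visit(C)): cur=C back=4 fwd=0
After 11 (back): cur=X back=3 fwd=1
After 12 (visit(Y)): cur=Y back=4 fwd=0

Answer: Y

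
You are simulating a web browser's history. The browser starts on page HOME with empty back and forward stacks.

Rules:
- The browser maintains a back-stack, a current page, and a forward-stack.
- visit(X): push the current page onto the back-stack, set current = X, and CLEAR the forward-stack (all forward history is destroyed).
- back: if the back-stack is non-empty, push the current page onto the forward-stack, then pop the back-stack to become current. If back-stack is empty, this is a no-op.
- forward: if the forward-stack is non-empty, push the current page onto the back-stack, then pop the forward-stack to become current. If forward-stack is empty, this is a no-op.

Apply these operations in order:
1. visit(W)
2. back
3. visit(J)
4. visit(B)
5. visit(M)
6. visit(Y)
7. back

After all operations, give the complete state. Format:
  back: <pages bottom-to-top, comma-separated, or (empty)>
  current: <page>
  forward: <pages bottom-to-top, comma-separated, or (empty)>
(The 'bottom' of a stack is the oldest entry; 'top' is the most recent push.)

Answer: back: HOME,J,B
current: M
forward: Y

Derivation:
After 1 (visit(W)): cur=W back=1 fwd=0
After 2 (back): cur=HOME back=0 fwd=1
After 3 (visit(J)): cur=J back=1 fwd=0
After 4 (visit(B)): cur=B back=2 fwd=0
After 5 (visit(M)): cur=M back=3 fwd=0
After 6 (visit(Y)): cur=Y back=4 fwd=0
After 7 (back): cur=M back=3 fwd=1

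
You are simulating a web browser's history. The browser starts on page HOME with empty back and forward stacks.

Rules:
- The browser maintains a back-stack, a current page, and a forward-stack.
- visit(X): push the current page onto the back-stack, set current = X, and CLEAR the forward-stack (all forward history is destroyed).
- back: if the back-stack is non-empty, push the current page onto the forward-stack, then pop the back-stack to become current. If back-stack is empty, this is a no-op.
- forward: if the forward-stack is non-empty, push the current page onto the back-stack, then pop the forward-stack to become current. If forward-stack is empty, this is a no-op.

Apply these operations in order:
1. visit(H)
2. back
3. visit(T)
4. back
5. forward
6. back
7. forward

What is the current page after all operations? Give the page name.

After 1 (visit(H)): cur=H back=1 fwd=0
After 2 (back): cur=HOME back=0 fwd=1
After 3 (visit(T)): cur=T back=1 fwd=0
After 4 (back): cur=HOME back=0 fwd=1
After 5 (forward): cur=T back=1 fwd=0
After 6 (back): cur=HOME back=0 fwd=1
After 7 (forward): cur=T back=1 fwd=0

Answer: T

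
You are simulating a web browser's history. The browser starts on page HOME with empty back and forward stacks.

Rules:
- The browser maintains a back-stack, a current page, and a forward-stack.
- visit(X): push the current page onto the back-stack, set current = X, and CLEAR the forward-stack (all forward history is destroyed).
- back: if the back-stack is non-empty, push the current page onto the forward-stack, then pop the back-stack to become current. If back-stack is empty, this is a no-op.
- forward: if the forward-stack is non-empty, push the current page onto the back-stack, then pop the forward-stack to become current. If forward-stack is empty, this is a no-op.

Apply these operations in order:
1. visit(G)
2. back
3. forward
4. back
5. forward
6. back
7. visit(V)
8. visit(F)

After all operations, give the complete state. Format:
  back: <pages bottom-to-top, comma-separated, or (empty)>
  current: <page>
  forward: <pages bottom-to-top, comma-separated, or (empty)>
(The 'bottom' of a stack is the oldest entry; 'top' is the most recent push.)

After 1 (visit(G)): cur=G back=1 fwd=0
After 2 (back): cur=HOME back=0 fwd=1
After 3 (forward): cur=G back=1 fwd=0
After 4 (back): cur=HOME back=0 fwd=1
After 5 (forward): cur=G back=1 fwd=0
After 6 (back): cur=HOME back=0 fwd=1
After 7 (visit(V)): cur=V back=1 fwd=0
After 8 (visit(F)): cur=F back=2 fwd=0

Answer: back: HOME,V
current: F
forward: (empty)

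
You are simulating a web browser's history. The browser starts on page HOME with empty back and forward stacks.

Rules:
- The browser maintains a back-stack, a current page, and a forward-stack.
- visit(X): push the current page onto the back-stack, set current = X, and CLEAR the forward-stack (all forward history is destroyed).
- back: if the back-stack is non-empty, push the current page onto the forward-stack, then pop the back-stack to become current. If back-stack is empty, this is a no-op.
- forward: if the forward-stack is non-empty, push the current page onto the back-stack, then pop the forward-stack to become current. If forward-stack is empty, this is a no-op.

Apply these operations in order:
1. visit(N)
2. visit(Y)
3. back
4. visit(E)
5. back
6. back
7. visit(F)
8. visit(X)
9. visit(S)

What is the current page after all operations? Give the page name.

Answer: S

Derivation:
After 1 (visit(N)): cur=N back=1 fwd=0
After 2 (visit(Y)): cur=Y back=2 fwd=0
After 3 (back): cur=N back=1 fwd=1
After 4 (visit(E)): cur=E back=2 fwd=0
After 5 (back): cur=N back=1 fwd=1
After 6 (back): cur=HOME back=0 fwd=2
After 7 (visit(F)): cur=F back=1 fwd=0
After 8 (visit(X)): cur=X back=2 fwd=0
After 9 (visit(S)): cur=S back=3 fwd=0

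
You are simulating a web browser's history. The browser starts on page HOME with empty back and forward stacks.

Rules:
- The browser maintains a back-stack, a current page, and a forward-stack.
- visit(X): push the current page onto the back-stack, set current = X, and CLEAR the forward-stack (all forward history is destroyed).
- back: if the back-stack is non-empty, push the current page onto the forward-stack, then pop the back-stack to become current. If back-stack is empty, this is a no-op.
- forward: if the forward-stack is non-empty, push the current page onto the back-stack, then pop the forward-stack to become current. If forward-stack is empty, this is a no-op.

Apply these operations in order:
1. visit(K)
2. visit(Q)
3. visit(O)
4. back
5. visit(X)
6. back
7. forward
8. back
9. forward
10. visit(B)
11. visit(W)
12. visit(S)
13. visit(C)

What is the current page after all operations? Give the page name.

Answer: C

Derivation:
After 1 (visit(K)): cur=K back=1 fwd=0
After 2 (visit(Q)): cur=Q back=2 fwd=0
After 3 (visit(O)): cur=O back=3 fwd=0
After 4 (back): cur=Q back=2 fwd=1
After 5 (visit(X)): cur=X back=3 fwd=0
After 6 (back): cur=Q back=2 fwd=1
After 7 (forward): cur=X back=3 fwd=0
After 8 (back): cur=Q back=2 fwd=1
After 9 (forward): cur=X back=3 fwd=0
After 10 (visit(B)): cur=B back=4 fwd=0
After 11 (visit(W)): cur=W back=5 fwd=0
After 12 (visit(S)): cur=S back=6 fwd=0
After 13 (visit(C)): cur=C back=7 fwd=0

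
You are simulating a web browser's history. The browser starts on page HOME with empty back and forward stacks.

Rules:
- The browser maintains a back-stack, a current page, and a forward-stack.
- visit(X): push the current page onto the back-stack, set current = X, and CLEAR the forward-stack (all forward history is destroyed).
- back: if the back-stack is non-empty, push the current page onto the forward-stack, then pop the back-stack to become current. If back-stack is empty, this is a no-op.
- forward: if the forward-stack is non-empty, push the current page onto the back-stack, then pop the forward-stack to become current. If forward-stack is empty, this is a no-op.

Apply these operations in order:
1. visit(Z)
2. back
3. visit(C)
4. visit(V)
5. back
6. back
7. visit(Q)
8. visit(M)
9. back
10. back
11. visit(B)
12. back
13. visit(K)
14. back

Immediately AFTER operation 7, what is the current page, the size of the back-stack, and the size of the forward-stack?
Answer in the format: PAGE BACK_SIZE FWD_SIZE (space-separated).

After 1 (visit(Z)): cur=Z back=1 fwd=0
After 2 (back): cur=HOME back=0 fwd=1
After 3 (visit(C)): cur=C back=1 fwd=0
After 4 (visit(V)): cur=V back=2 fwd=0
After 5 (back): cur=C back=1 fwd=1
After 6 (back): cur=HOME back=0 fwd=2
After 7 (visit(Q)): cur=Q back=1 fwd=0

Q 1 0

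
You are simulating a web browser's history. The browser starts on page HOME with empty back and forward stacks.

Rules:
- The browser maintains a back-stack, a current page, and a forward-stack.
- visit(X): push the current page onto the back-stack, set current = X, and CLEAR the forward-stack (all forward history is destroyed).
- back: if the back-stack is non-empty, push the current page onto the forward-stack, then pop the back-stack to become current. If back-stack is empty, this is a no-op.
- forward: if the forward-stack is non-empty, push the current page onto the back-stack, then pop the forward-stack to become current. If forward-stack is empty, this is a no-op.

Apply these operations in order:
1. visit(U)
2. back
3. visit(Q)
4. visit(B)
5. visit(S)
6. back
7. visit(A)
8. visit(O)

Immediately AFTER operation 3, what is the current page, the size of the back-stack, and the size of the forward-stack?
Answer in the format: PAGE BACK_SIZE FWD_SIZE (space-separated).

After 1 (visit(U)): cur=U back=1 fwd=0
After 2 (back): cur=HOME back=0 fwd=1
After 3 (visit(Q)): cur=Q back=1 fwd=0

Q 1 0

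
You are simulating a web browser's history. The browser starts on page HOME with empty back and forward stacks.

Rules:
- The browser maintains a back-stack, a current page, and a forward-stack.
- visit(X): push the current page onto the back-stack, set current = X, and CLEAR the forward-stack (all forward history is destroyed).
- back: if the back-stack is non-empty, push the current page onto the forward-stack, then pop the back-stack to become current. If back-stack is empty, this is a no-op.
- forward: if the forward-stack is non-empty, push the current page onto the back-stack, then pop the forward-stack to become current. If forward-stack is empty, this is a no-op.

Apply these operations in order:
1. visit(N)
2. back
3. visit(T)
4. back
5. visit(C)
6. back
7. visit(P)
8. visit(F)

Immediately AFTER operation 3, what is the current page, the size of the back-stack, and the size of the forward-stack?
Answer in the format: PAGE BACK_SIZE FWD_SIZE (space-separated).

After 1 (visit(N)): cur=N back=1 fwd=0
After 2 (back): cur=HOME back=0 fwd=1
After 3 (visit(T)): cur=T back=1 fwd=0

T 1 0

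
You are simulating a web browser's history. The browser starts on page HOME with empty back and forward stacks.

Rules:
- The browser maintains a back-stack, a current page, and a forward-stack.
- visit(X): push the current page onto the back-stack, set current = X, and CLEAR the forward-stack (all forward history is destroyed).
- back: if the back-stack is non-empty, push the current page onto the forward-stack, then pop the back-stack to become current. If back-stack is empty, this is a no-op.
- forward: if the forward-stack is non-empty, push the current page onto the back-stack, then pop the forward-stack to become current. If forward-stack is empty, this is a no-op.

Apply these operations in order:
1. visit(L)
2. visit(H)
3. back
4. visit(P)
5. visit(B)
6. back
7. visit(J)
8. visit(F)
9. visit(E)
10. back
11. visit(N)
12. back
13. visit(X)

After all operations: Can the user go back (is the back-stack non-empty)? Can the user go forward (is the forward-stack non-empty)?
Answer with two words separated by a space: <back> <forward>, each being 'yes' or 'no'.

Answer: yes no

Derivation:
After 1 (visit(L)): cur=L back=1 fwd=0
After 2 (visit(H)): cur=H back=2 fwd=0
After 3 (back): cur=L back=1 fwd=1
After 4 (visit(P)): cur=P back=2 fwd=0
After 5 (visit(B)): cur=B back=3 fwd=0
After 6 (back): cur=P back=2 fwd=1
After 7 (visit(J)): cur=J back=3 fwd=0
After 8 (visit(F)): cur=F back=4 fwd=0
After 9 (visit(E)): cur=E back=5 fwd=0
After 10 (back): cur=F back=4 fwd=1
After 11 (visit(N)): cur=N back=5 fwd=0
After 12 (back): cur=F back=4 fwd=1
After 13 (visit(X)): cur=X back=5 fwd=0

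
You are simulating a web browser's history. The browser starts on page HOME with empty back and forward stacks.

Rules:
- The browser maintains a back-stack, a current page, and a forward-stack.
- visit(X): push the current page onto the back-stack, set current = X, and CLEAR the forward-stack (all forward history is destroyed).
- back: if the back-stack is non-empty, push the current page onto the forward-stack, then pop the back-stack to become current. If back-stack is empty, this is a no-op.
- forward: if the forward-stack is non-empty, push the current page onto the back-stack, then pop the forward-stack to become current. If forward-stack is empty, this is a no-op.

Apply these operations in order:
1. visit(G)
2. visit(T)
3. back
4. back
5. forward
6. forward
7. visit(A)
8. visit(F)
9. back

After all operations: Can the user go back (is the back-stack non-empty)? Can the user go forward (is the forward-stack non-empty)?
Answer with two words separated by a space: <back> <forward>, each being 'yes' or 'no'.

Answer: yes yes

Derivation:
After 1 (visit(G)): cur=G back=1 fwd=0
After 2 (visit(T)): cur=T back=2 fwd=0
After 3 (back): cur=G back=1 fwd=1
After 4 (back): cur=HOME back=0 fwd=2
After 5 (forward): cur=G back=1 fwd=1
After 6 (forward): cur=T back=2 fwd=0
After 7 (visit(A)): cur=A back=3 fwd=0
After 8 (visit(F)): cur=F back=4 fwd=0
After 9 (back): cur=A back=3 fwd=1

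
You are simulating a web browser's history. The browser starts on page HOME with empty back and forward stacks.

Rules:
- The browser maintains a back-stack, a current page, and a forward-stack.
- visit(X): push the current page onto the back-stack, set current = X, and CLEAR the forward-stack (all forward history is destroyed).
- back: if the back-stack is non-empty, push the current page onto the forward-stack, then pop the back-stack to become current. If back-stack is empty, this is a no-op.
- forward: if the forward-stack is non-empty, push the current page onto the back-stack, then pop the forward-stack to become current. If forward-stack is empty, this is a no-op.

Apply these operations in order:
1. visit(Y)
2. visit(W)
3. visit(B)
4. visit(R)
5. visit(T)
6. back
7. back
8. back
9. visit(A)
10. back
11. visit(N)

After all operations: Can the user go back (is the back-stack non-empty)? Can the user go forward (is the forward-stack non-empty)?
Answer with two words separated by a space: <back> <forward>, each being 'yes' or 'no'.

Answer: yes no

Derivation:
After 1 (visit(Y)): cur=Y back=1 fwd=0
After 2 (visit(W)): cur=W back=2 fwd=0
After 3 (visit(B)): cur=B back=3 fwd=0
After 4 (visit(R)): cur=R back=4 fwd=0
After 5 (visit(T)): cur=T back=5 fwd=0
After 6 (back): cur=R back=4 fwd=1
After 7 (back): cur=B back=3 fwd=2
After 8 (back): cur=W back=2 fwd=3
After 9 (visit(A)): cur=A back=3 fwd=0
After 10 (back): cur=W back=2 fwd=1
After 11 (visit(N)): cur=N back=3 fwd=0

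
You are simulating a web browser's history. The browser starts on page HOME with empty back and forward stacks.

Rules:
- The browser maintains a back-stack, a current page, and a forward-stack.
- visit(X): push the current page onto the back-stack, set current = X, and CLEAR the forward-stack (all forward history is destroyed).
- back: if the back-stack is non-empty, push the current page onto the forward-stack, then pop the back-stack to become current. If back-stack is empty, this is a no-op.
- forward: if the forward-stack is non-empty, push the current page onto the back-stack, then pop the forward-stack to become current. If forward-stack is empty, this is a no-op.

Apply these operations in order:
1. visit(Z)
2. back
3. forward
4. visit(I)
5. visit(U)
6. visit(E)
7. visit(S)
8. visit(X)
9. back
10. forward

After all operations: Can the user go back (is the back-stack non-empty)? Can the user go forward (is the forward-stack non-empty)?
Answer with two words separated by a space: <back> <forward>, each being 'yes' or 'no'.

Answer: yes no

Derivation:
After 1 (visit(Z)): cur=Z back=1 fwd=0
After 2 (back): cur=HOME back=0 fwd=1
After 3 (forward): cur=Z back=1 fwd=0
After 4 (visit(I)): cur=I back=2 fwd=0
After 5 (visit(U)): cur=U back=3 fwd=0
After 6 (visit(E)): cur=E back=4 fwd=0
After 7 (visit(S)): cur=S back=5 fwd=0
After 8 (visit(X)): cur=X back=6 fwd=0
After 9 (back): cur=S back=5 fwd=1
After 10 (forward): cur=X back=6 fwd=0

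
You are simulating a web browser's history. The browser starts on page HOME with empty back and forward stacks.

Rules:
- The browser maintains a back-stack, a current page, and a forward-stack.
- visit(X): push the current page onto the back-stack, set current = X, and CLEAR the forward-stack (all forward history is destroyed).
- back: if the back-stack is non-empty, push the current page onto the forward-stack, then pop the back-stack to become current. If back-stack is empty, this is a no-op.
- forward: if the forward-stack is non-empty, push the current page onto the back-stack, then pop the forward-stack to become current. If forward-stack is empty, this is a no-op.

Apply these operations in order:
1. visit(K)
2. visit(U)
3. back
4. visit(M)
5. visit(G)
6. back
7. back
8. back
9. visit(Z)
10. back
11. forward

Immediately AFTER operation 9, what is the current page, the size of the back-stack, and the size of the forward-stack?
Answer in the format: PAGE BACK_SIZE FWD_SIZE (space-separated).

After 1 (visit(K)): cur=K back=1 fwd=0
After 2 (visit(U)): cur=U back=2 fwd=0
After 3 (back): cur=K back=1 fwd=1
After 4 (visit(M)): cur=M back=2 fwd=0
After 5 (visit(G)): cur=G back=3 fwd=0
After 6 (back): cur=M back=2 fwd=1
After 7 (back): cur=K back=1 fwd=2
After 8 (back): cur=HOME back=0 fwd=3
After 9 (visit(Z)): cur=Z back=1 fwd=0

Z 1 0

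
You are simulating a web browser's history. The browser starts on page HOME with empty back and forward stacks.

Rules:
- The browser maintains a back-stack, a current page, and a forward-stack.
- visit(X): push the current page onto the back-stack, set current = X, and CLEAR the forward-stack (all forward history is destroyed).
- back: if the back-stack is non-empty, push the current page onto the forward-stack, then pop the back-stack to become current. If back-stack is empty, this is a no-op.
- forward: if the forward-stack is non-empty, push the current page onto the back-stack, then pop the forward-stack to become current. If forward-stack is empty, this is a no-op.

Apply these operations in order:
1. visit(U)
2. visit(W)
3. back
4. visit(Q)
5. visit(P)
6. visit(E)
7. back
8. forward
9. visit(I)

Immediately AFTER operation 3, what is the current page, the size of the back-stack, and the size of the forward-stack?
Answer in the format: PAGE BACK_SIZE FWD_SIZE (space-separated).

After 1 (visit(U)): cur=U back=1 fwd=0
After 2 (visit(W)): cur=W back=2 fwd=0
After 3 (back): cur=U back=1 fwd=1

U 1 1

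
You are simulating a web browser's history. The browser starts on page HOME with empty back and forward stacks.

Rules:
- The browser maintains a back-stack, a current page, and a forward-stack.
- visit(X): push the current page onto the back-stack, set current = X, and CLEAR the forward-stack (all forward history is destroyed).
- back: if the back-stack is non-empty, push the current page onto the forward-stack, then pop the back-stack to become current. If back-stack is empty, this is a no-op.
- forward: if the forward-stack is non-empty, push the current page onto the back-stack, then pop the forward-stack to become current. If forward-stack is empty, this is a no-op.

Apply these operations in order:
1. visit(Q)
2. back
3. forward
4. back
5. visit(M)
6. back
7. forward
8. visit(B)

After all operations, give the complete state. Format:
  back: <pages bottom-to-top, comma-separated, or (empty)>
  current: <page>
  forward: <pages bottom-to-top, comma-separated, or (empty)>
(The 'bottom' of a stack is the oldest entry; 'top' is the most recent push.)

After 1 (visit(Q)): cur=Q back=1 fwd=0
After 2 (back): cur=HOME back=0 fwd=1
After 3 (forward): cur=Q back=1 fwd=0
After 4 (back): cur=HOME back=0 fwd=1
After 5 (visit(M)): cur=M back=1 fwd=0
After 6 (back): cur=HOME back=0 fwd=1
After 7 (forward): cur=M back=1 fwd=0
After 8 (visit(B)): cur=B back=2 fwd=0

Answer: back: HOME,M
current: B
forward: (empty)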